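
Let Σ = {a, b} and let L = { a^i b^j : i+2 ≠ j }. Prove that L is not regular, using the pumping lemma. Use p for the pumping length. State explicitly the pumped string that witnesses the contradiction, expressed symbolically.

Suppose for contradiction that L is regular, and let p be the pumping length.
Choose w = a^p b^{p+p!+2}. Since p ≠ (p+p!+2)-2 = p+p!, w ∈ L; and |w| ≥ p.
Write w = xyz as guaranteed by the lemma, with |xy| ≤ p and |y| > 0.
The first p characters of w are a's, so xy (and hence y) consists only of a's. Write y = a^k, 1 ≤ k ≤ p.
Since 1 ≤ k ≤ p, k divides p!; set t = 1 + p!/k. Then xy^t z has p + (p!/k)·k = p + p! copies of a. Now the a-count is p+p! and (b-count)-2 = (p+p!+2)-2 = p+p!, so i+2 ≠ j fails. So xy^t z = a^{p+p!} b^{p+p!+2} ∉ L.
Contradiction. Therefore L is not regular.

a^{p+p!} b^{p+p!+2}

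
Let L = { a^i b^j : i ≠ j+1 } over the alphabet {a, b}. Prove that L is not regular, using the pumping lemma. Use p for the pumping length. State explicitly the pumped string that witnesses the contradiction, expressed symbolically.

Suppose for contradiction that L is regular, and let p be the pumping length.
Choose w = a^p b^{p+p!-1}. Since p ≠ (p+p!-1)+1 = p+p!, w ∈ L; and |w| ≥ p.
By the pumping lemma, w = xyz with |xy| ≤ p and y is nonempty.
The first p characters of w are a's, so xy (and hence y) consists only of a's. Write y = a^k, 1 ≤ k ≤ p.
Since 1 ≤ k ≤ p, k divides p!; set t = 1 + p!/k. Then xy^t z has p + (p!/k)·k = p + p! copies of a. Now the a-count is p+p! and (b-count)+1 = (p+p!-1)+1 = p+p!, so i ≠ j+1 fails. So xy^t z = a^{p+p!} b^{p+p!-1} ∉ L.
This is a contradiction; hence L is not regular.

a^{p+p!} b^{p+p!-1}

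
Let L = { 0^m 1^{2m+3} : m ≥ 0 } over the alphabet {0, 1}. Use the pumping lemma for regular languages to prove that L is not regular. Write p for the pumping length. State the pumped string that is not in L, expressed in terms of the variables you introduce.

0^{p+k} 1^{2p+3}

Assume L is regular. Let p be the pumping length given by the pumping lemma.
Take w = 0^p 1^{2p+3}. Then w ∈ L and |w| = 3p+3 ≥ p.
Write w = xyz as guaranteed by the lemma, with |xy| ≤ p and |y| ≥ 1.
Since the first p symbols of w are all 0's and |xy| ≤ p, y lies entirely in the leading 0-block: y = 0^k for some k with 1 ≤ k ≤ p.
Pump with i = 2: xy^2z = 0^{p+k} 1^{2p+3}. For this to lie in L we would need 2p+3 = 2(p+k)+3, which forces k = 0. But k ≥ 1, so xy^2z ∉ L.
This contradicts the pumping lemma, so L is not regular.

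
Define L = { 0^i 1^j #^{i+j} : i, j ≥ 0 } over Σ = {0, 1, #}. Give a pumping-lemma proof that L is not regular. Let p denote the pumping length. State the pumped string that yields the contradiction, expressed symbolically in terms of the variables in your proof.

Assume L is regular. Let p be the pumping length given by the pumping lemma.
Take w = 0^p 1^p #^{2p} ∈ L (with i=j=p, i+j=2p), |w| = 4p ≥ p.
The pumping lemma gives a decomposition w = xyz where |xy| ≤ p and y is nonempty.
Because |xy| ≤ p and w begins with p copies of 0, we have y = 0^k with 1 ≤ k ≤ p.
Consider xy^2z = 0^{p+k} 1^p #^{2p}. Now the 0- and 1-counts sum to 2p+k, but the #-count is 2p ≠ 2p+k. So xy^2z ∉ L.
This is a contradiction; hence L is not regular.

0^{p+k} 1^p #^{2p}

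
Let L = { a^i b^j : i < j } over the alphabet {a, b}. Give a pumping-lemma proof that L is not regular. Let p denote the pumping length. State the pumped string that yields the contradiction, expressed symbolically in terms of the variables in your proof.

a^{p+k} b^{p+1}

Suppose for contradiction that L is regular, and let p be the pumping length.
Choose w = a^p b^{p+1} ∈ L, with |w| = 2p+1 ≥ p.
Write w = xyz as guaranteed by the lemma, with |xy| ≤ p and y is nonempty.
The first p characters of w are a's, so xy (and hence y) consists only of a's. Write y = a^k, 1 ≤ k ≤ p.
Consider xy^2z = a^{p+k} b^{p+1}. Since k ≥ 1, the a-count p+k is at least p+1, so i < j fails; thus xy^2z ∉ L.
Contradiction. Therefore L is not regular.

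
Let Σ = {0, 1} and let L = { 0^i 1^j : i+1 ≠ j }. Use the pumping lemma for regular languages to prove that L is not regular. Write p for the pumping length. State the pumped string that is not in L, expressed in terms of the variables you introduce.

0^{p+p!} 1^{p+p!+1}

Suppose for contradiction that L is regular, and let p be the pumping length.
Choose w = 0^p 1^{p+p!+1}. Since p ≠ (p+p!+1)-1 = p+p!, w ∈ L; and |w| ≥ p.
By the pumping lemma, w = xyz with |xy| ≤ p and |y| > 0.
Since the first p symbols of w are all 0's and |xy| ≤ p, y lies entirely in the leading 0-block: y = 0^k for some k with 1 ≤ k ≤ p.
Since 1 ≤ k ≤ p, k divides p!; set t = 1 + p!/k. Then xy^t z has p + (p!/k)·k = p + p! copies of 0. Now the 0-count is p+p! and (1-count)-1 = (p+p!+1)-1 = p+p!, so i+1 ≠ j fails. So xy^t z = 0^{p+p!} 1^{p+p!+1} ∉ L.
This contradicts the pumping lemma, so L is not regular.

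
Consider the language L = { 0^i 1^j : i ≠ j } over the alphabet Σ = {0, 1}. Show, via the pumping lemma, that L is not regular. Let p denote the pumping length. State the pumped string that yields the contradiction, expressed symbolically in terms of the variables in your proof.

Suppose for contradiction that L is regular, and let p be the pumping length.
Choose w = 0^p 1^{p+p!}. Since p ≠ p+p!, w ∈ L; and |w| ≥ p.
The pumping lemma gives a decomposition w = xyz where |xy| ≤ p and |y| > 0.
Because |xy| ≤ p and w begins with p copies of 0, we have y = 0^k with 1 ≤ k ≤ p.
Since 1 ≤ k ≤ p, k divides p!; set t = 1 + p!/k. Then xy^t z has p + (p!/k)·k = p + p! copies of 0. Now the 0-count equals the 1-count, so i ≠ j fails. So xy^t z = 0^{p+p!} 1^{p+p!} ∉ L.
Contradiction. Therefore L is not regular.

0^{p+p!} 1^{p+p!}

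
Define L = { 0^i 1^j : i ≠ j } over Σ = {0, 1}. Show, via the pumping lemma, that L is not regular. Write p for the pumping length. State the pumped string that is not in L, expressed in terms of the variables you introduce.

0^{p+p!} 1^{p+p!}

Toward a contradiction, assume L is regular with pumping length p.
Choose w = 0^p 1^{p+p!}. Since p ≠ p+p!, w ∈ L; and |w| ≥ p.
By the pumping lemma, w = xyz with |xy| ≤ p and y is nonempty.
Since the first p symbols of w are all 0's and |xy| ≤ p, y lies entirely in the leading 0-block: y = 0^k for some k with 1 ≤ k ≤ p.
Since 1 ≤ k ≤ p, k divides p!; set t = 1 + p!/k. Then xy^t z has p + (p!/k)·k = p + p! copies of 0. Now the 0-count equals the 1-count, so i ≠ j fails. So xy^t z = 0^{p+p!} 1^{p+p!} ∉ L.
This contradicts the pumping lemma, so L is not regular.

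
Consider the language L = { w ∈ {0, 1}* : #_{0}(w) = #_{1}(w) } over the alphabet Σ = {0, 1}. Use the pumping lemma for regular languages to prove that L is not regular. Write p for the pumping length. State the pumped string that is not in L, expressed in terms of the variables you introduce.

0^{p+k} 1^p

Suppose for contradiction that L is regular, and let p be the pumping length.
Choose w = 0^p 1^p ∈ L with |w| = 2p ≥ p.
The pumping lemma gives a decomposition w = xyz where |xy| ≤ p and y is nonempty.
Because |xy| ≤ p and w begins with p copies of 0, we have y = 0^k with 1 ≤ k ≤ p.
Pump with i = 2: xy^2z = 0^{p+k} 1^p has p+k occurrences of 0 but only p of 1. Since k ≥ 1 the counts differ, so xy^2z ∉ L.
This contradicts the pumping lemma, so L is not regular.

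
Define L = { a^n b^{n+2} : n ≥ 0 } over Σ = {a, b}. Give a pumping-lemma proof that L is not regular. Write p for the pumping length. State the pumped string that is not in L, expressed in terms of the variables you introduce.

Toward a contradiction, assume L is regular with pumping length p.
Choose w = a^p b^{p+2}, which is in L with |w| = 2p+2 ≥ p.
By the pumping lemma, w = xyz with |xy| ≤ p and |y| > 0.
Because |xy| ≤ p and w begins with p copies of a, we have y = a^k with 1 ≤ k ≤ p.
Pump with i = 2: xy^2z = a^{p+k} b^{p+2}. For this to lie in L we would need p+2 = (p+k)+2, which forces k = 0. But k ≥ 1, so xy^2z ∉ L.
This contradicts the pumping lemma, so L is not regular.

a^{p+k} b^{p+2}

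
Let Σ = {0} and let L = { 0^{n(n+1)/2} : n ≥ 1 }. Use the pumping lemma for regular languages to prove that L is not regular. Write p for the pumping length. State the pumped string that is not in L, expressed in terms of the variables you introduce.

0^{p(p+1)/2+k}

Assume L is regular. Let p be the pumping length given by the pumping lemma.
Take w = 0^{p(p+1)/2} ∈ L with |w| = p(p+1)/2 ≥ p.
Write w = xyz as guaranteed by the lemma, with |xy| ≤ p and |y| > 0.
Then y = 0^k for some k with 1 ≤ k ≤ p.
Pump with i = 2: xy^2z = 0^{p(p+1)/2+k}. Since 1 ≤ k ≤ p, p(p+1)/2 < p(p+1)/2+k ≤ p(p+1)/2+p < (p+1)(p+2)/2, so p(p+1)/2+k is strictly between consecutive triangular numbers. So xy^2z ∉ L.
Contradiction. Therefore L is not regular.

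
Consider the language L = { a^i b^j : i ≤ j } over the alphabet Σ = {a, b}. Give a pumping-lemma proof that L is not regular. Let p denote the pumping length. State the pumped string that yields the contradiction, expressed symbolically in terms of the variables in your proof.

Assume L is regular. Let p be the pumping length given by the pumping lemma.
Choose w = a^p b^p ∈ L, with |w| = 2p ≥ p.
By the pumping lemma, w = xyz with |xy| ≤ p and |y| ≥ 1.
Since the first p symbols of w are all a's and |xy| ≤ p, y lies entirely in the leading a-block: y = a^k for some k with 1 ≤ k ≤ p.
Consider xy^2z = a^{p+k} b^p. Since k ≥ 1, the a-count p+k exceeds the b-count p, so i ≤ j fails; thus xy^2z ∉ L.
This contradicts the pumping lemma, so L is not regular.

a^{p+k} b^p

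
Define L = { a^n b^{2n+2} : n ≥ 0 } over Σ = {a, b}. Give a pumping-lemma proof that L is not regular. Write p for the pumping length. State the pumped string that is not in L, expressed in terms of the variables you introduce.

Assume L is regular; let p be its pumping constant.
Choose w = a^p b^{2p+2}, which is in L with |w| = 3p+2 ≥ p.
By the pumping lemma, w = xyz with |xy| ≤ p and y is nonempty.
The first p characters of w are a's, so xy (and hence y) consists only of a's. Write y = a^k, 1 ≤ k ≤ p.
Pump with i = 2: xy^2z = a^{p+k} b^{2p+2}. For this to lie in L we would need 2p+2 = 2(p+k)+2, which forces k = 0. But k ≥ 1, so xy^2z ∉ L.
This is a contradiction; hence L is not regular.

a^{p+k} b^{2p+2}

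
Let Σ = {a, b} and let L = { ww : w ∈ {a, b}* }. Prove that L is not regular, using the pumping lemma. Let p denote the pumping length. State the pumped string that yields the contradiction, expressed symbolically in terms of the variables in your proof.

Toward a contradiction, assume L is regular with pumping length p.
Take w = a^p b^p a^p b^p = uu where u = a^pb^p; then w ∈ L and |w| = 4p ≥ p.
By the pumping lemma, w = xyz with |xy| ≤ p and |y| > 0.
Since the first p symbols of w are all a's and |xy| ≤ p, y lies entirely in the leading a-block: y = a^k for some k with 1 ≤ k ≤ p.
Pump with i = 2: xy^2z = a^{p+k} b^p a^p b^p, of length 4p+k. Suppose this equals vv. The string starts with a and ends with b, so v does too; thus the boundary between the two copies of v is a b→a transition. There is exactly one such transition, at position 2p+k, so |v| = 2p+k and |vv| = 4p+2k ≠ 4p+k since k ≥ 1. So xy^2z ∉ L.
Contradiction. Therefore L is not regular.

a^{p+k} b^p a^p b^p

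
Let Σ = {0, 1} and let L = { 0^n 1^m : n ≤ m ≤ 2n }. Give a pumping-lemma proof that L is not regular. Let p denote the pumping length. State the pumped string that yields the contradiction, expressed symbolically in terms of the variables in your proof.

0^{p+k} 1^p

Toward a contradiction, assume L is regular with pumping length p.
Take w = 0^p 1^p ∈ L (since p ≤ p ≤ 2p), with |w| = 2p ≥ p.
The pumping lemma gives a decomposition w = xyz where |xy| ≤ p and |y| > 0.
Since the first p symbols of w are all 0's and |xy| ≤ p, y lies entirely in the leading 0-block: y = 0^k for some k with 1 ≤ k ≤ p.
Pump with i = 2: xy^2z = 0^{p+k} 1^p. Now n = p+k > p = m, so the condition n ≤ m fails. Thus xy^2z ∉ L.
This contradicts the pumping lemma, so L is not regular.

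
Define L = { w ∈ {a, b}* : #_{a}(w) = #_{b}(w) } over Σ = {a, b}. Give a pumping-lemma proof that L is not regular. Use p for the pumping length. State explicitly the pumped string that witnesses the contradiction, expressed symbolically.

Suppose for contradiction that L is regular, and let p be the pumping length.
Choose w = a^p b^p ∈ L with |w| = 2p ≥ p.
Write w = xyz as guaranteed by the lemma, with |xy| ≤ p and y is nonempty.
Since the first p symbols of w are all a's and |xy| ≤ p, y lies entirely in the leading a-block: y = a^k for some k with 1 ≤ k ≤ p.
Pump with i = 2: xy^2z = a^{p+k} b^p has p+k occurrences of a but only p of b. Since k ≥ 1 the counts differ, so xy^2z ∉ L.
Contradiction. Therefore L is not regular.

a^{p+k} b^p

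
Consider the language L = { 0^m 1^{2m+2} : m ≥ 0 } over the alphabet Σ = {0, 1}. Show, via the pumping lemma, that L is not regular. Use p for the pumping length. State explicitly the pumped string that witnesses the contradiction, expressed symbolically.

Suppose for contradiction that L is regular, and let p be the pumping length.
Take w = 0^p 1^{2p+2}. Then w ∈ L and |w| = 3p+2 ≥ p.
By the pumping lemma, w = xyz with |xy| ≤ p and y is nonempty.
Because |xy| ≤ p and w begins with p copies of 0, we have y = 0^k with 1 ≤ k ≤ p.
Pump with i = 2: xy^2z = 0^{p+k} 1^{2p+2}. For this to lie in L we would need 2p+2 = 2(p+k)+2, which forces k = 0. But k ≥ 1, so xy^2z ∉ L.
This contradicts the pumping lemma, so L is not regular.

0^{p+k} 1^{2p+2}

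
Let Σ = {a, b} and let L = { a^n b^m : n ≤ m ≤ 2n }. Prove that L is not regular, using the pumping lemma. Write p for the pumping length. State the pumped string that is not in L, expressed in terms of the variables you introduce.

a^{p+k} b^p

Assume L is regular; let p be its pumping constant.
Take w = a^p b^p ∈ L (since p ≤ p ≤ 2p), with |w| = 2p ≥ p.
The pumping lemma gives a decomposition w = xyz where |xy| ≤ p and y is nonempty.
Because |xy| ≤ p and w begins with p copies of a, we have y = a^k with 1 ≤ k ≤ p.
Pump with i = 2: xy^2z = a^{p+k} b^p. Now n = p+k > p = m, so the condition n ≤ m fails. Thus xy^2z ∉ L.
This contradicts the pumping lemma, so L is not regular.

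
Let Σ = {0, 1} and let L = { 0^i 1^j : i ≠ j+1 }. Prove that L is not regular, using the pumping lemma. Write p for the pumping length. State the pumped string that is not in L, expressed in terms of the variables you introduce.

Toward a contradiction, assume L is regular with pumping length p.
Choose w = 0^p 1^{p+p!-1}. Since p ≠ (p+p!-1)+1 = p+p!, w ∈ L; and |w| ≥ p.
By the pumping lemma, w = xyz with |xy| ≤ p and y is nonempty.
The first p characters of w are 0's, so xy (and hence y) consists only of 0's. Write y = 0^k, 1 ≤ k ≤ p.
Since 1 ≤ k ≤ p, k divides p!; set t = 1 + p!/k. Then xy^t z has p + (p!/k)·k = p + p! copies of 0. Now the 0-count is p+p! and (1-count)+1 = (p+p!-1)+1 = p+p!, so i ≠ j+1 fails. So xy^t z = 0^{p+p!} 1^{p+p!-1} ∉ L.
This is a contradiction; hence L is not regular.

0^{p+p!} 1^{p+p!-1}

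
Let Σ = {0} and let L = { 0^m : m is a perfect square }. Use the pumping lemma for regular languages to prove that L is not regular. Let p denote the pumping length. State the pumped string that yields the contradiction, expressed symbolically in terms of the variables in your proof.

0^{p²+k}

Assume L is regular; let p be its pumping constant.
Take w = 0^{p²} ∈ L with |w| = p² ≥ p.
By the pumping lemma, w = xyz with |xy| ≤ p and y is nonempty.
Then y = 0^k for some k with 1 ≤ k ≤ p.
Pump with i = 2: xy^2z = 0^{p²+k}. Since 1 ≤ k ≤ p, p² < p²+k ≤ p²+p < (p+1)², so p²+k lies strictly between consecutive squares and is not a perfect square. So xy^2z ∉ L.
Contradiction. Therefore L is not regular.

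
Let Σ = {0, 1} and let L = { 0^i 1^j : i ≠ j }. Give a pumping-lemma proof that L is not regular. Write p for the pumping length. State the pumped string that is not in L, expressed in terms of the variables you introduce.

Assume L is regular; let p be its pumping constant.
Choose w = 0^p 1^{p+p!}. Since p ≠ p+p!, w ∈ L; and |w| ≥ p.
The pumping lemma gives a decomposition w = xyz where |xy| ≤ p and y is nonempty.
The first p characters of w are 0's, so xy (and hence y) consists only of 0's. Write y = 0^k, 1 ≤ k ≤ p.
Since 1 ≤ k ≤ p, k divides p!; set t = 1 + p!/k. Then xy^t z has p + (p!/k)·k = p + p! copies of 0. Now the 0-count equals the 1-count, so i ≠ j fails. So xy^t z = 0^{p+p!} 1^{p+p!} ∉ L.
This is a contradiction; hence L is not regular.

0^{p+p!} 1^{p+p!}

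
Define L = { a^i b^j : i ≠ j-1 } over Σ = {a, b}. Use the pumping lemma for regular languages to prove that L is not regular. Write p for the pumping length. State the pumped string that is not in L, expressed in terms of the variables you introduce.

Toward a contradiction, assume L is regular with pumping length p.
Choose w = a^p b^{p+p!+1}. Since p ≠ (p+p!+1)-1 = p+p!, w ∈ L; and |w| ≥ p.
The pumping lemma gives a decomposition w = xyz where |xy| ≤ p and |y| > 0.
Since the first p symbols of w are all a's and |xy| ≤ p, y lies entirely in the leading a-block: y = a^k for some k with 1 ≤ k ≤ p.
Since 1 ≤ k ≤ p, k divides p!; set t = 1 + p!/k. Then xy^t z has p + (p!/k)·k = p + p! copies of a. Now the a-count is p+p! and (b-count)-1 = (p+p!+1)-1 = p+p!, so i ≠ j-1 fails. So xy^t z = a^{p+p!} b^{p+p!+1} ∉ L.
This is a contradiction; hence L is not regular.

a^{p+p!} b^{p+p!+1}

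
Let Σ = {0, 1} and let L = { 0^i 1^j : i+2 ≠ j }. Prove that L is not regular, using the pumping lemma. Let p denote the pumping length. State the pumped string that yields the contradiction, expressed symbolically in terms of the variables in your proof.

0^{p+p!} 1^{p+p!+2}

Assume L is regular; let p be its pumping constant.
Choose w = 0^p 1^{p+p!+2}. Since p ≠ (p+p!+2)-2 = p+p!, w ∈ L; and |w| ≥ p.
By the pumping lemma, w = xyz with |xy| ≤ p and |y| ≥ 1.
Because |xy| ≤ p and w begins with p copies of 0, we have y = 0^k with 1 ≤ k ≤ p.
Since 1 ≤ k ≤ p, k divides p!; set t = 1 + p!/k. Then xy^t z has p + (p!/k)·k = p + p! copies of 0. Now the 0-count is p+p! and (1-count)-2 = (p+p!+2)-2 = p+p!, so i+2 ≠ j fails. So xy^t z = 0^{p+p!} 1^{p+p!+2} ∉ L.
This contradicts the pumping lemma, so L is not regular.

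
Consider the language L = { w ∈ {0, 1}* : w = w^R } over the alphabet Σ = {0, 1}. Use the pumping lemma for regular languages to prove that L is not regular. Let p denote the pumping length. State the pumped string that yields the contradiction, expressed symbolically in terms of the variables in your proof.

0^{p+k} 1 0^p

Assume L is regular. Let p be the pumping length given by the pumping lemma.
Take w = 0^p 1 0^p, a palindrome of length 2p+1 ≥ p.
By the pumping lemma, w = xyz with |xy| ≤ p and |y| ≥ 1.
Since the first p symbols of w are all 0's and |xy| ≤ p, y lies entirely in the leading 0-block: y = 0^k for some k with 1 ≤ k ≤ p.
Pump with i = 2: xy^2z = 0^{p+k} 1 0^p. Its reverse is 0^p 1 0^{p+k}, which differs from xy^2z since k ≥ 1. So xy^2z is not a palindrome and xy^2z ∉ L.
Contradiction. Therefore L is not regular.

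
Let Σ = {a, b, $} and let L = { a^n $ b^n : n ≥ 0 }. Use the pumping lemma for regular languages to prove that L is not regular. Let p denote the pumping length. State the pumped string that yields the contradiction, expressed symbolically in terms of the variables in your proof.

a^{p+k} $ b^p

Toward a contradiction, assume L is regular with pumping length p.
Take w = a^p $ b^p ∈ L with |w| = 2p+1 ≥ p.
By the pumping lemma, w = xyz with |xy| ≤ p and |y| > 0.
Because |xy| ≤ p and w begins with p copies of a, we have y = a^k with 1 ≤ k ≤ p.
Pump with i = 2: xy^2z = a^{p+k} $ b^p, which would require p+k = p. But k ≥ 1, so xy^2z ∉ L.
This contradicts the pumping lemma, so L is not regular.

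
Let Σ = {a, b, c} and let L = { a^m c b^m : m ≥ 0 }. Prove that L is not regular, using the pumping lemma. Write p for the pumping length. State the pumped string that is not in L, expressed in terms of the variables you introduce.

a^{p+k} c b^p

Toward a contradiction, assume L is regular with pumping length p.
Take w = a^p c b^p ∈ L with |w| = 2p+1 ≥ p.
The pumping lemma gives a decomposition w = xyz where |xy| ≤ p and |y| ≥ 1.
The first p characters of w are a's, so xy (and hence y) consists only of a's. Write y = a^k, 1 ≤ k ≤ p.
Pump with i = 2: xy^2z = a^{p+k} c b^p, which would require p+k = p. But k ≥ 1, so xy^2z ∉ L.
Contradiction. Therefore L is not regular.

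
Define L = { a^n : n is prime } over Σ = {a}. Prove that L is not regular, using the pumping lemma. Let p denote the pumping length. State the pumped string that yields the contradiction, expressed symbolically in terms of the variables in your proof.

Toward a contradiction, assume L is regular with pumping length p.
Let q be a prime with q ≥ p+2 (infinitely many primes exist), and take w = a^q ∈ L with |w| = q ≥ p.
The pumping lemma gives a decomposition w = xyz where |xy| ≤ p and y is nonempty.
Then y = a^k for some k with 1 ≤ k ≤ p.
Since 1 ≤ k ≤ p, |xz| = q-k. Pump with i = q+1: |xy^{q+1}z| = (q-k)+(q+1)k = q+qk = q(1+k), which is composite (both factors ≥ 2). So xy^{q+1}z = a^{q(1+k)} ∉ L.
This is a contradiction; hence L is not regular.

a^{q(1+k)}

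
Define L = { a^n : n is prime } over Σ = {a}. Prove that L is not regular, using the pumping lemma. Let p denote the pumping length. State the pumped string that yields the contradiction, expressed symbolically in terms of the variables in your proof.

Assume L is regular. Let p be the pumping length given by the pumping lemma.
Let q be a prime with q ≥ p+2 (infinitely many primes exist), and take w = a^q ∈ L with |w| = q ≥ p.
By the pumping lemma, w = xyz with |xy| ≤ p and |y| ≥ 1.
Then y = a^k for some k with 1 ≤ k ≤ p.
Since 1 ≤ k ≤ p, |xz| = q-k. Pump with i = q+1: |xy^{q+1}z| = (q-k)+(q+1)k = q+qk = q(1+k), which is composite (both factors ≥ 2). So xy^{q+1}z = a^{q(1+k)} ∉ L.
This contradicts the pumping lemma, so L is not regular.

a^{q(1+k)}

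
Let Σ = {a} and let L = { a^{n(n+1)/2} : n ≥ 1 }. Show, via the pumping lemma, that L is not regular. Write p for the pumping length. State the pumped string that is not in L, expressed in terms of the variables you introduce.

Assume L is regular. Let p be the pumping length given by the pumping lemma.
Take w = a^{p(p+1)/2} ∈ L with |w| = p(p+1)/2 ≥ p.
By the pumping lemma, w = xyz with |xy| ≤ p and |y| > 0.
Then y = a^k for some k with 1 ≤ k ≤ p.
Pump with i = 2: xy^2z = a^{p(p+1)/2+k}. Since 1 ≤ k ≤ p, p(p+1)/2 < p(p+1)/2+k ≤ p(p+1)/2+p < (p+1)(p+2)/2, so p(p+1)/2+k is strictly between consecutive triangular numbers. So xy^2z ∉ L.
Contradiction. Therefore L is not regular.

a^{p(p+1)/2+k}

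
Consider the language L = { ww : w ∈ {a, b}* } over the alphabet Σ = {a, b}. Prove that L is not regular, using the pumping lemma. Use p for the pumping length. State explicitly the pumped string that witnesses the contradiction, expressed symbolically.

a^{p+k} b^p a^p b^p

Suppose for contradiction that L is regular, and let p be the pumping length.
Take w = a^p b^p a^p b^p = uu where u = a^pb^p; then w ∈ L and |w| = 4p ≥ p.
The pumping lemma gives a decomposition w = xyz where |xy| ≤ p and |y| > 0.
The first p characters of w are a's, so xy (and hence y) consists only of a's. Write y = a^k, 1 ≤ k ≤ p.
Pump with i = 2: xy^2z = a^{p+k} b^p a^p b^p, of length 4p+k. Suppose this equals vv. The string starts with a and ends with b, so v does too; thus the boundary between the two copies of v is a b→a transition. There is exactly one such transition, at position 2p+k, so |v| = 2p+k and |vv| = 4p+2k ≠ 4p+k since k ≥ 1. So xy^2z ∉ L.
This contradicts the pumping lemma, so L is not regular.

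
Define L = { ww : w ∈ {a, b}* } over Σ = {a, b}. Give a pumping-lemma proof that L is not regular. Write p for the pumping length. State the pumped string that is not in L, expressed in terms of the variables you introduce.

Assume L is regular; let p be its pumping constant.
Take w = a^p b^p a^p b^p = uu where u = a^pb^p; then w ∈ L and |w| = 4p ≥ p.
By the pumping lemma, w = xyz with |xy| ≤ p and |y| > 0.
Since the first p symbols of w are all a's and |xy| ≤ p, y lies entirely in the leading a-block: y = a^k for some k with 1 ≤ k ≤ p.
Pump with i = 2: xy^2z = a^{p+k} b^p a^p b^p, of length 4p+k. Suppose this equals vv. The string starts with a and ends with b, so v does too; thus the boundary between the two copies of v is a b→a transition. There is exactly one such transition, at position 2p+k, so |v| = 2p+k and |vv| = 4p+2k ≠ 4p+k since k ≥ 1. So xy^2z ∉ L.
This contradicts the pumping lemma, so L is not regular.

a^{p+k} b^p a^p b^p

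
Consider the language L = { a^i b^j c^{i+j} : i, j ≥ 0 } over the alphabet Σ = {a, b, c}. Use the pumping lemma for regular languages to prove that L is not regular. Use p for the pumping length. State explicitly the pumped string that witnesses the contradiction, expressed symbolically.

Suppose for contradiction that L is regular, and let p be the pumping length.
Take w = a^p b^p c^{2p} ∈ L (with i=j=p, i+j=2p), |w| = 4p ≥ p.
Write w = xyz as guaranteed by the lemma, with |xy| ≤ p and |y| ≥ 1.
The first p characters of w are a's, so xy (and hence y) consists only of a's. Write y = a^k, 1 ≤ k ≤ p.
Consider xy^2z = a^{p+k} b^p c^{2p}. Now the a- and b-counts sum to 2p+k, but the c-count is 2p ≠ 2p+k. So xy^2z ∉ L.
This is a contradiction; hence L is not regular.

a^{p+k} b^p c^{2p}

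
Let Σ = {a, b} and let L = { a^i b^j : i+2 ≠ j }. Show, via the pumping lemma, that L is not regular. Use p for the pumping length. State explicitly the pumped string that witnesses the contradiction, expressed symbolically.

a^{p+p!} b^{p+p!+2}

Assume L is regular. Let p be the pumping length given by the pumping lemma.
Choose w = a^p b^{p+p!+2}. Since p ≠ (p+p!+2)-2 = p+p!, w ∈ L; and |w| ≥ p.
By the pumping lemma, w = xyz with |xy| ≤ p and |y| > 0.
Since the first p symbols of w are all a's and |xy| ≤ p, y lies entirely in the leading a-block: y = a^k for some k with 1 ≤ k ≤ p.
Since 1 ≤ k ≤ p, k divides p!; set t = 1 + p!/k. Then xy^t z has p + (p!/k)·k = p + p! copies of a. Now the a-count is p+p! and (b-count)-2 = (p+p!+2)-2 = p+p!, so i+2 ≠ j fails. So xy^t z = a^{p+p!} b^{p+p!+2} ∉ L.
This contradicts the pumping lemma, so L is not regular.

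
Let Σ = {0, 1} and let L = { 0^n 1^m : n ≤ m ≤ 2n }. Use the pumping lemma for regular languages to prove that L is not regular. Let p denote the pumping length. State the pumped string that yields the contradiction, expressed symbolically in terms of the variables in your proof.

Assume L is regular. Let p be the pumping length given by the pumping lemma.
Take w = 0^p 1^p ∈ L (since p ≤ p ≤ 2p), with |w| = 2p ≥ p.
By the pumping lemma, w = xyz with |xy| ≤ p and |y| > 0.
The first p characters of w are 0's, so xy (and hence y) consists only of 0's. Write y = 0^k, 1 ≤ k ≤ p.
Pump with i = 2: xy^2z = 0^{p+k} 1^p. Now n = p+k > p = m, so the condition n ≤ m fails. Thus xy^2z ∉ L.
This contradicts the pumping lemma, so L is not regular.

0^{p+k} 1^p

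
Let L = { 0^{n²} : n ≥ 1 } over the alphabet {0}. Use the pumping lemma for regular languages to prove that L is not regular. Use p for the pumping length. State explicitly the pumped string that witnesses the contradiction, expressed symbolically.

Assume L is regular. Let p be the pumping length given by the pumping lemma.
Take w = 0^{p²} ∈ L with |w| = p² ≥ p.
By the pumping lemma, w = xyz with |xy| ≤ p and |y| ≥ 1.
Then y = 0^k for some k with 1 ≤ k ≤ p.
Pump with i = 2: xy^2z = 0^{p²+k}. Since 1 ≤ k ≤ p, p² < p²+k ≤ p²+p < (p+1)², so p²+k lies strictly between consecutive squares and is not a perfect square. So xy^2z ∉ L.
This is a contradiction; hence L is not regular.

0^{p²+k}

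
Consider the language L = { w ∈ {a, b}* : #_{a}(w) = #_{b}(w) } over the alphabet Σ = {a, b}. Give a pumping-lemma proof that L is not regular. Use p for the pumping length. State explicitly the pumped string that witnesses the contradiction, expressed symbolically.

Assume L is regular; let p be its pumping constant.
Choose w = a^p b^p ∈ L with |w| = 2p ≥ p.
By the pumping lemma, w = xyz with |xy| ≤ p and |y| > 0.
Because |xy| ≤ p and w begins with p copies of a, we have y = a^k with 1 ≤ k ≤ p.
Pump with i = 2: xy^2z = a^{p+k} b^p has p+k occurrences of a but only p of b. Since k ≥ 1 the counts differ, so xy^2z ∉ L.
Contradiction. Therefore L is not regular.

a^{p+k} b^p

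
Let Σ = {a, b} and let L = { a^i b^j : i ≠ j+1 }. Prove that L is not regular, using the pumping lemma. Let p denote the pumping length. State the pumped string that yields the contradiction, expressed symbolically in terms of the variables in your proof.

Suppose for contradiction that L is regular, and let p be the pumping length.
Choose w = a^p b^{p+p!-1}. Since p ≠ (p+p!-1)+1 = p+p!, w ∈ L; and |w| ≥ p.
By the pumping lemma, w = xyz with |xy| ≤ p and |y| > 0.
The first p characters of w are a's, so xy (and hence y) consists only of a's. Write y = a^k, 1 ≤ k ≤ p.
Since 1 ≤ k ≤ p, k divides p!; set t = 1 + p!/k. Then xy^t z has p + (p!/k)·k = p + p! copies of a. Now the a-count is p+p! and (b-count)+1 = (p+p!-1)+1 = p+p!, so i ≠ j+1 fails. So xy^t z = a^{p+p!} b^{p+p!-1} ∉ L.
This is a contradiction; hence L is not regular.

a^{p+p!} b^{p+p!-1}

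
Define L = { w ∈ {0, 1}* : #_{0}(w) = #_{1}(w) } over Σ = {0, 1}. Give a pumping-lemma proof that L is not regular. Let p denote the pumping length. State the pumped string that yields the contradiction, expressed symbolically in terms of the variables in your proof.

0^{p+k} 1^p

Suppose for contradiction that L is regular, and let p be the pumping length.
Choose w = 0^p 1^p ∈ L with |w| = 2p ≥ p.
By the pumping lemma, w = xyz with |xy| ≤ p and y is nonempty.
The first p characters of w are 0's, so xy (and hence y) consists only of 0's. Write y = 0^k, 1 ≤ k ≤ p.
Pump with i = 2: xy^2z = 0^{p+k} 1^p has p+k occurrences of 0 but only p of 1. Since k ≥ 1 the counts differ, so xy^2z ∉ L.
This is a contradiction; hence L is not regular.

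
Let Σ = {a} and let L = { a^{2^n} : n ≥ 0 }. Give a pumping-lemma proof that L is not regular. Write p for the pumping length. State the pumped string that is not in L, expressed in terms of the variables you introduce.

a^{2^p+k}

Toward a contradiction, assume L is regular with pumping length p.
Take w = a^{2^p} ∈ L with |w| = 2^p ≥ p.
Write w = xyz as guaranteed by the lemma, with |xy| ≤ p and y is nonempty.
Then y = a^k for some k with 1 ≤ k ≤ p.
Pump with i = 2: xy^2z = a^{2^p+k}. Since 1 ≤ k ≤ p < 2^p, we have 2^p < 2^p+k < 2^{p+1}, so 2^p+k is not a power of 2. So xy^2z ∉ L.
This contradicts the pumping lemma, so L is not regular.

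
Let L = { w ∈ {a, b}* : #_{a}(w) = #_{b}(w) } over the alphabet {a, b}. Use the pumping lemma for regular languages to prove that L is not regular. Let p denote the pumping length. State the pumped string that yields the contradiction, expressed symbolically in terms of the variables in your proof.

Toward a contradiction, assume L is regular with pumping length p.
Choose w = a^p b^p ∈ L with |w| = 2p ≥ p.
Write w = xyz as guaranteed by the lemma, with |xy| ≤ p and |y| ≥ 1.
The first p characters of w are a's, so xy (and hence y) consists only of a's. Write y = a^k, 1 ≤ k ≤ p.
Pump with i = 2: xy^2z = a^{p+k} b^p has p+k occurrences of a but only p of b. Since k ≥ 1 the counts differ, so xy^2z ∉ L.
This contradicts the pumping lemma, so L is not regular.

a^{p+k} b^p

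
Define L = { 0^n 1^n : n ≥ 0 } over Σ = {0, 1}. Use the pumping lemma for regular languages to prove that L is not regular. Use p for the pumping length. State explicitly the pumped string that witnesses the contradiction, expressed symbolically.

Assume L is regular; let p be its pumping constant.
Take w = 0^p 1^p. Then w ∈ L and |w| = 2p ≥ p.
Write w = xyz as guaranteed by the lemma, with |xy| ≤ p and y is nonempty.
Because |xy| ≤ p and w begins with p copies of 0, we have y = 0^k with 1 ≤ k ≤ p.
Pump with i = 2: xy^2z = 0^{p+k} 1^p. For this to lie in L we would need p = p+k, which forces k = 0. But k ≥ 1, so xy^2z ∉ L.
This contradicts the pumping lemma, so L is not regular.

0^{p+k} 1^p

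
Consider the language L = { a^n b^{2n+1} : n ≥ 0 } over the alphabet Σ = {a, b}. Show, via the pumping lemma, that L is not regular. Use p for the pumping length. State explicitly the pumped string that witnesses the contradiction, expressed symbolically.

Suppose for contradiction that L is regular, and let p be the pumping length.
Take w = a^p b^{2p+1}. Then w ∈ L and |w| = 3p+1 ≥ p.
The pumping lemma gives a decomposition w = xyz where |xy| ≤ p and |y| > 0.
The first p characters of w are a's, so xy (and hence y) consists only of a's. Write y = a^k, 1 ≤ k ≤ p.
Pump with i = 2: xy^2z = a^{p+k} b^{2p+1}. For this to lie in L we would need 2p+1 = 2(p+k)+1, which forces k = 0. But k ≥ 1, so xy^2z ∉ L.
This contradicts the pumping lemma, so L is not regular.

a^{p+k} b^{2p+1}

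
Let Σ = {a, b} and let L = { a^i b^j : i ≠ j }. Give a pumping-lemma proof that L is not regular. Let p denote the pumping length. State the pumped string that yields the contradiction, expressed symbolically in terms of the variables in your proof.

a^{p+p!} b^{p+p!}

Suppose for contradiction that L is regular, and let p be the pumping length.
Choose w = a^p b^{p+p!}. Since p ≠ p+p!, w ∈ L; and |w| ≥ p.
Write w = xyz as guaranteed by the lemma, with |xy| ≤ p and |y| > 0.
Since the first p symbols of w are all a's and |xy| ≤ p, y lies entirely in the leading a-block: y = a^k for some k with 1 ≤ k ≤ p.
Since 1 ≤ k ≤ p, k divides p!; set t = 1 + p!/k. Then xy^t z has p + (p!/k)·k = p + p! copies of a. Now the a-count equals the b-count, so i ≠ j fails. So xy^t z = a^{p+p!} b^{p+p!} ∉ L.
This contradicts the pumping lemma, so L is not regular.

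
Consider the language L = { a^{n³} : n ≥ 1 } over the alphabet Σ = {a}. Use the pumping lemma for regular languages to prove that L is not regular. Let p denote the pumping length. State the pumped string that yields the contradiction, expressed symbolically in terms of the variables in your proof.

a^{p³+k}

Assume L is regular; let p be its pumping constant.
Take w = a^{p³} ∈ L with |w| = p³ ≥ p.
Write w = xyz as guaranteed by the lemma, with |xy| ≤ p and y is nonempty.
Then y = a^k for some k with 1 ≤ k ≤ p.
Pump with i = 2: xy^2z = a^{p³+k}. Since 1 ≤ k ≤ p, p³ < p³+k ≤ p³+p < p³+3p²+3p+1 = (p+1)³, so p³+k is not a perfect cube. So xy^2z ∉ L.
This is a contradiction; hence L is not regular.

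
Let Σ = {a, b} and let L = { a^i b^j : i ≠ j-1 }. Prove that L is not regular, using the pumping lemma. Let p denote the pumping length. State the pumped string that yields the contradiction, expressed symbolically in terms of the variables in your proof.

a^{p+p!} b^{p+p!+1}

Suppose for contradiction that L is regular, and let p be the pumping length.
Choose w = a^p b^{p+p!+1}. Since p ≠ (p+p!+1)-1 = p+p!, w ∈ L; and |w| ≥ p.
The pumping lemma gives a decomposition w = xyz where |xy| ≤ p and |y| ≥ 1.
Because |xy| ≤ p and w begins with p copies of a, we have y = a^k with 1 ≤ k ≤ p.
Since 1 ≤ k ≤ p, k divides p!; set t = 1 + p!/k. Then xy^t z has p + (p!/k)·k = p + p! copies of a. Now the a-count is p+p! and (b-count)-1 = (p+p!+1)-1 = p+p!, so i ≠ j-1 fails. So xy^t z = a^{p+p!} b^{p+p!+1} ∉ L.
This is a contradiction; hence L is not regular.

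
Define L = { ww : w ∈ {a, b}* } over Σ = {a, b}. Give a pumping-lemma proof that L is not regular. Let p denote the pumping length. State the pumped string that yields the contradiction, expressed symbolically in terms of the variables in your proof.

Suppose for contradiction that L is regular, and let p be the pumping length.
Take w = a^p b^p a^p b^p = uu where u = a^pb^p; then w ∈ L and |w| = 4p ≥ p.
Write w = xyz as guaranteed by the lemma, with |xy| ≤ p and |y| > 0.
Since the first p symbols of w are all a's and |xy| ≤ p, y lies entirely in the leading a-block: y = a^k for some k with 1 ≤ k ≤ p.
Pump with i = 2: xy^2z = a^{p+k} b^p a^p b^p, of length 4p+k. Suppose this equals vv. The string starts with a and ends with b, so v does too; thus the boundary between the two copies of v is a b→a transition. There is exactly one such transition, at position 2p+k, so |v| = 2p+k and |vv| = 4p+2k ≠ 4p+k since k ≥ 1. So xy^2z ∉ L.
This contradicts the pumping lemma, so L is not regular.

a^{p+k} b^p a^p b^p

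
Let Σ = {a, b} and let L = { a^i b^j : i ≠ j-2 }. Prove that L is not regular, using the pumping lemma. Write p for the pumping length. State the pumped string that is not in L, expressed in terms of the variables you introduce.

Assume L is regular; let p be its pumping constant.
Choose w = a^p b^{p+p!+2}. Since p ≠ (p+p!+2)-2 = p+p!, w ∈ L; and |w| ≥ p.
Write w = xyz as guaranteed by the lemma, with |xy| ≤ p and y is nonempty.
Because |xy| ≤ p and w begins with p copies of a, we have y = a^k with 1 ≤ k ≤ p.
Since 1 ≤ k ≤ p, k divides p!; set t = 1 + p!/k. Then xy^t z has p + (p!/k)·k = p + p! copies of a. Now the a-count is p+p! and (b-count)-2 = (p+p!+2)-2 = p+p!, so i ≠ j-2 fails. So xy^t z = a^{p+p!} b^{p+p!+2} ∉ L.
This contradicts the pumping lemma, so L is not regular.

a^{p+p!} b^{p+p!+2}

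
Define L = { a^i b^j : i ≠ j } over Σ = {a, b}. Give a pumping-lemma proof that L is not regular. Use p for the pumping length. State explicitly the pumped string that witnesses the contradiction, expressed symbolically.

Assume L is regular. Let p be the pumping length given by the pumping lemma.
Choose w = a^p b^{p+p!}. Since p ≠ p+p!, w ∈ L; and |w| ≥ p.
Write w = xyz as guaranteed by the lemma, with |xy| ≤ p and y is nonempty.
Since the first p symbols of w are all a's and |xy| ≤ p, y lies entirely in the leading a-block: y = a^k for some k with 1 ≤ k ≤ p.
Since 1 ≤ k ≤ p, k divides p!; set t = 1 + p!/k. Then xy^t z has p + (p!/k)·k = p + p! copies of a. Now the a-count equals the b-count, so i ≠ j fails. So xy^t z = a^{p+p!} b^{p+p!} ∉ L.
This is a contradiction; hence L is not regular.

a^{p+p!} b^{p+p!}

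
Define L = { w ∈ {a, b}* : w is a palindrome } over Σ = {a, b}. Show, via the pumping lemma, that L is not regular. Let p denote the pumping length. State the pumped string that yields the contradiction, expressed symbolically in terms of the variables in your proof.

Assume L is regular. Let p be the pumping length given by the pumping lemma.
Take w = a^p b a^p, a palindrome of length 2p+1 ≥ p.
The pumping lemma gives a decomposition w = xyz where |xy| ≤ p and |y| > 0.
Since the first p symbols of w are all a's and |xy| ≤ p, y lies entirely in the leading a-block: y = a^k for some k with 1 ≤ k ≤ p.
Pump with i = 2: xy^2z = a^{p+k} b a^p. Its reverse is a^p b a^{p+k}, which differs from xy^2z since k ≥ 1. So xy^2z is not a palindrome and xy^2z ∉ L.
Contradiction. Therefore L is not regular.

a^{p+k} b a^p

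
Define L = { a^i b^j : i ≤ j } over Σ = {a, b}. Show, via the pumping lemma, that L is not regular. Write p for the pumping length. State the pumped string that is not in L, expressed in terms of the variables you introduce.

Assume L is regular; let p be its pumping constant.
Choose w = a^p b^p ∈ L, with |w| = 2p ≥ p.
By the pumping lemma, w = xyz with |xy| ≤ p and |y| ≥ 1.
Since the first p symbols of w are all a's and |xy| ≤ p, y lies entirely in the leading a-block: y = a^k for some k with 1 ≤ k ≤ p.
Consider xy^2z = a^{p+k} b^p. Since k ≥ 1, the a-count p+k exceeds the b-count p, so i ≤ j fails; thus xy^2z ∉ L.
This is a contradiction; hence L is not regular.

a^{p+k} b^p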